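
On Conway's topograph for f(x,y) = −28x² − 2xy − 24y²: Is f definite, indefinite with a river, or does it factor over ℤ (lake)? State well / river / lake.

D = b²−4ac = (-2)² − 4·(-28)·(-24) = -2684
D < 0 ⇒ definite ⇒ every region one sign ⇒ single well

well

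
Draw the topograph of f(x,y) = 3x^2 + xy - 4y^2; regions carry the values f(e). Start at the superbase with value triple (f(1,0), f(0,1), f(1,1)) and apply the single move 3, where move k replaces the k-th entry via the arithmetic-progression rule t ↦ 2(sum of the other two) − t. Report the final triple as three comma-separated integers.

start (3,-4,0) = (f(1,0),f(0,1),f(1,1))
replace slot 3: 2·(3+(-4)) − 0 = -2 → (3,-4,-2)

3,-4,-2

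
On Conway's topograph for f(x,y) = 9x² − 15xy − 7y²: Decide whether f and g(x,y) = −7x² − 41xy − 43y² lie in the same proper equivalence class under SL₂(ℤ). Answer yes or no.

D₁ = 477, D₂ = 477
river cycle of f (length 8): (-7, 15, 9), (9, 21, -1), (-1, 21, 9), (9, 15, -7), (-7, 13, 11), (11, 9, -9), (-9, 9, 11), (11, 13, -7)
river cycle of g (length 8): (-7, 15, 9), (9, 21, -1), (-1, 21, 9), (9, 15, -7), (-7, 13, 11), (11, 9, -9), (-9, 9, 11), (11, 13, -7)
cycles coincide ⇒ equivalent

yes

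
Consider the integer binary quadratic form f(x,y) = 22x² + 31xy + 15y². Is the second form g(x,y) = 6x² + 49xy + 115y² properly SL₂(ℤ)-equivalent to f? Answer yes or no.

D₁ = -359, D₂ = -359
f: translate: b→-13 (≡31 mod 44), so (22,31,15)→(22,-13,6)
f: flip: (22,-13,6)→(6,13,22)
f: translate: b→1 (≡13 mod 12), so (6,13,22)→(6,1,15)
f: reduced (well bottom): (6,1,15) with a≤c, −a<b≤a
g: translate: b→1 (≡49 mod 12), so (6,49,115)→(6,1,15)
g: reduced (well bottom): (6,1,15) with a≤c, −a<b≤a
reduced forms (6, 1, 15) vs (6, 1, 15) ⇒ equivalent

yes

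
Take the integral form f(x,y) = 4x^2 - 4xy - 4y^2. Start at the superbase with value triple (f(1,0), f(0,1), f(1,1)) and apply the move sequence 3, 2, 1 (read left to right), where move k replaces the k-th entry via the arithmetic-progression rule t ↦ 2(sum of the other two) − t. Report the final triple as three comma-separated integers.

start (4,-4,-4) = (f(1,0),f(0,1),f(1,1))
replace slot 3: 2·(4+(-4)) − (-4) = 4 → (4,-4,4)
replace slot 2: 2·(4+4) − (-4) = 20 → (4,20,4)
replace slot 1: 2·(20+4) − 4 = 44 → (44,20,4)

44,20,4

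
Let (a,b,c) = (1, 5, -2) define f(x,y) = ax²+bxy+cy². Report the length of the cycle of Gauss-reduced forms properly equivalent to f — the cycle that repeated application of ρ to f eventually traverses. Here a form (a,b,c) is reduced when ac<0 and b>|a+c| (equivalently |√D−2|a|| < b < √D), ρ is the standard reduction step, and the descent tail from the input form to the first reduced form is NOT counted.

D = 33, ⌊√D⌋ = 5
river: ρ → (-2,3,3)
river: ρ → (3,3,-2)
river: ρ → (-2,5,1)
river: ρ → (1,5,-2)
ρ-cycle length = 4 (tail of 0 descent steps not counted)

4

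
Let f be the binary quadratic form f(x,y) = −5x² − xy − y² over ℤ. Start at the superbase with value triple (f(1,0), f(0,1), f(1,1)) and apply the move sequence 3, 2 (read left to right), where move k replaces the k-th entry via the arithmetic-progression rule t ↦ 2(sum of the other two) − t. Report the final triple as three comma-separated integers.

start (-5,-1,-7) = (f(1,0),f(0,1),f(1,1))
replace slot 3: 2·((-5)+(-1)) − (-7) = -5 → (-5,-1,-5)
replace slot 2: 2·((-5)+(-5)) − (-1) = -19 → (-5,-19,-5)

-5,-19,-5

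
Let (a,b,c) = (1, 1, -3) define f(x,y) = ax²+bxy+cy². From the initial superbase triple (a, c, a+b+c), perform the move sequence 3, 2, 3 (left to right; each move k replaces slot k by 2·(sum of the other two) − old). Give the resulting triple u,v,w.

start (1,-3,-1) = (f(1,0),f(0,1),f(1,1))
replace slot 3: 2·(1+(-3)) − (-1) = -3 → (1,-3,-3)
replace slot 2: 2·(1+(-3)) − (-3) = -1 → (1,-1,-3)
replace slot 3: 2·(1+(-1)) − (-3) = 3 → (1,-1,3)

1,-1,3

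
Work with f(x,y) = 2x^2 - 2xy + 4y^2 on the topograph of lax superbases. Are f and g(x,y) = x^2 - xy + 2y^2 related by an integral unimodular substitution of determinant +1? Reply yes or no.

D₁ = -28, D₂ = -7
discriminants differ ⇒ not SL₂(ℤ)-equivalent

no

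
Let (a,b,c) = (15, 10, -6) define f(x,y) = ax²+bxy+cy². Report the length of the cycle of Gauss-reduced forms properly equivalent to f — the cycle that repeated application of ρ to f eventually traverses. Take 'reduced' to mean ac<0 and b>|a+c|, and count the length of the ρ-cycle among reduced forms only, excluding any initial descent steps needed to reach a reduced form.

D = 460, ⌊√D⌋ = 21
river: ρ → (-6,14,11)
river: ρ → (11,8,-9)
river: ρ → (-9,10,10)
river: ρ → (10,10,-9)
river: ρ → (-9,8,11)
river: ρ → (11,14,-6)
river: ρ → (-6,10,15)
river: ρ → (15,20,-1)
river: ρ → (-1,20,15)
river: ρ → (15,10,-6)
ρ-cycle length = 10 (tail of 0 descent steps not counted)

10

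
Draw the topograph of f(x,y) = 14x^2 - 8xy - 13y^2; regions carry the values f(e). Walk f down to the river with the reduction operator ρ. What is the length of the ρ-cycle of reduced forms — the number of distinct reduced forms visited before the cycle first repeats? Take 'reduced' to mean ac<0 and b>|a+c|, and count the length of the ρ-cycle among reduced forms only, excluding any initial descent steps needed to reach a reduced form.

D = 792, ⌊√D⌋ = 28
descent: ρ → (-13,8,14)  [lands on river]
river: ρ → (14,20,-7)
river: ρ → (-7,22,11)
river: ρ → (11,22,-7)
river: ρ → (-7,20,14)
river: ρ → (14,8,-13)
river: ρ → (-13,18,9)
river: ρ → (9,18,-13)
ρ-cycle length = 8 (tail of 1 descent step not counted)

8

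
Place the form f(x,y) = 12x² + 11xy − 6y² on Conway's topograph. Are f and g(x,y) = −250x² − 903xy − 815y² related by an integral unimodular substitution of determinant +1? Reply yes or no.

D₁ = 409, D₂ = 409
river cycle of f (length 54): (-6, 13, 10), (10, 7, -9), (-9, 11, 8), (8, 5, -12), (-12, 19, 1), (1, 19, -12), (-12, 5, 8), (8, 11, -9), (-9, 7, 10), (10, 13, -6), … (44 more)
river cycle of g (length 54): (-9, 11, 8), (8, 5, -12), (-12, 19, 1), (1, 19, -12), (-12, 5, 8), (8, 11, -9), (-9, 7, 10), (10, 13, -6), (-6, 11, 12), (12, 13, -5), … (44 more)
cycles coincide ⇒ equivalent

yes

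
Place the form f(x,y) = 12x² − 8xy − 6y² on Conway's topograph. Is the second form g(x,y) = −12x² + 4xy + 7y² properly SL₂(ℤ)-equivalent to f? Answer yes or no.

D₁ = 352, D₂ = 352
river cycle of f (length 6): (-6, 8, 12), (12, 16, -2), (-2, 16, 12), (12, 8, -6), (-6, 16, 4), (4, 16, -6)
river cycle of g (length 6): (7, 10, -9), (-9, 8, 8), (8, 8, -9), (-9, 10, 7), (7, 18, -1), (-1, 18, 7)
cycles differ ⇒ inequivalent

no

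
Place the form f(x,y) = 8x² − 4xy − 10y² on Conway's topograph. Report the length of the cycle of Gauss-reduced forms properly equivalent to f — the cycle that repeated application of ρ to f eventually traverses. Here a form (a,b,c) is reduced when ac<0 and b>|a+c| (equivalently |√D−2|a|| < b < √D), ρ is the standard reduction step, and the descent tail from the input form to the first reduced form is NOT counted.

D = 336, ⌊√D⌋ = 18
descent: ρ → (-10,4,8)  [lands on river]
river: ρ → (8,12,-6)
river: ρ → (-6,12,8)
river: ρ → (8,4,-10)
river: ρ → (-10,16,2)
river: ρ → (2,16,-10)
ρ-cycle length = 6 (tail of 1 descent step not counted)

6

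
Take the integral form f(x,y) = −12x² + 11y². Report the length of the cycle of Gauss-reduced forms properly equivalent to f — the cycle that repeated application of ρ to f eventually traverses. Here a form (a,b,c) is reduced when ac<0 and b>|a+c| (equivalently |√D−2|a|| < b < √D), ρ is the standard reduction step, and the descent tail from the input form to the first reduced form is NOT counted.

D = 528, ⌊√D⌋ = 22
descent: ρ → (11,22,-1)  [lands on river]
river: ρ → (-1,22,11)
ρ-cycle length = 2 (tail of 1 descent step not counted)

2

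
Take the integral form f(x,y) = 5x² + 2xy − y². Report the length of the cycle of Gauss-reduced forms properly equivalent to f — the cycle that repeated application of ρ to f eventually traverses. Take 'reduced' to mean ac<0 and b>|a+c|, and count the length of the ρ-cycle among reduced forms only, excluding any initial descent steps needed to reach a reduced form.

D = 24, ⌊√D⌋ = 4
descent: ρ → (-1,4,2)  [lands on river]
river: ρ → (2,4,-1)
ρ-cycle length = 2 (tail of 1 descent step not counted)

2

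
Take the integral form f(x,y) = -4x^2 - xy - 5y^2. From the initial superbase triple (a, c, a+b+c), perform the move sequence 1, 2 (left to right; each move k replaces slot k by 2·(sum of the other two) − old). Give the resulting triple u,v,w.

start (-4,-5,-10) = (f(1,0),f(0,1),f(1,1))
replace slot 1: 2·((-5)+(-10)) − (-4) = -26 → (-26,-5,-10)
replace slot 2: 2·((-26)+(-10)) − (-5) = -67 → (-26,-67,-10)

-26,-67,-10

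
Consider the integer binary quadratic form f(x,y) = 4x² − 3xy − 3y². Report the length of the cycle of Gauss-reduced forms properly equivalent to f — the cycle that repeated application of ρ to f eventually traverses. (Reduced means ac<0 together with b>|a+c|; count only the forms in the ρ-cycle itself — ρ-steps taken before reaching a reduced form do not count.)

D = 57, ⌊√D⌋ = 7
descent: ρ → (-3,3,4)  [lands on river]
river: ρ → (4,5,-2)
river: ρ → (-2,7,1)
river: ρ → (1,7,-2)
river: ρ → (-2,5,4)
river: ρ → (4,3,-3)
ρ-cycle length = 6 (tail of 1 descent step not counted)

6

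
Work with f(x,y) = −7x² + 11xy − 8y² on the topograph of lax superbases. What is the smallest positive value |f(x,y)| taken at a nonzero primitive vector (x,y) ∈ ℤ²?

translate: b→3 (≡-11 mod 14), so (7,-11,8)→(7,3,4)
flip: (7,3,4)→(4,-3,7)
reduced (well bottom): (4,-3,7) with a≤c, −a<b≤a
well minimum |f| = |-4| = 4 (negative-definite)

4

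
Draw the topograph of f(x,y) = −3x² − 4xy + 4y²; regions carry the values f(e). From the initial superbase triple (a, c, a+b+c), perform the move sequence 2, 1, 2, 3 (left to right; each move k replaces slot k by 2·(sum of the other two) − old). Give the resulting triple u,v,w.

start (-3,4,-3) = (f(1,0),f(0,1),f(1,1))
replace slot 2: 2·((-3)+(-3)) − 4 = -16 → (-3,-16,-3)
replace slot 1: 2·((-16)+(-3)) − (-3) = -35 → (-35,-16,-3)
replace slot 2: 2·((-35)+(-3)) − (-16) = -60 → (-35,-60,-3)
replace slot 3: 2·((-35)+(-60)) − (-3) = -187 → (-35,-60,-187)

-35,-60,-187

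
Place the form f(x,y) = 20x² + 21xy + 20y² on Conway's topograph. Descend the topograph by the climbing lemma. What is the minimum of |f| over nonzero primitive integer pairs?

translate: b→-19 (≡21 mod 40), so (20,21,20)→(20,-19,19)
flip: (20,-19,19)→(19,19,20)
reduced (well bottom): (19,19,20) with a≤c, −a<b≤a
well minimum = a = 19

19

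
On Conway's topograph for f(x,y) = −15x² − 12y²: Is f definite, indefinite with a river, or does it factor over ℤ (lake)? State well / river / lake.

D = b²−4ac = 0² − 4·(-15)·(-12) = -720
D < 0 ⇒ definite ⇒ every region one sign ⇒ single well

well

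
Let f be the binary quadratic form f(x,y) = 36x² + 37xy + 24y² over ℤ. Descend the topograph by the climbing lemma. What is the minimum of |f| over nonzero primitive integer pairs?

translate: b→-35 (≡37 mod 72), so (36,37,24)→(36,-35,23)
flip: (36,-35,23)→(23,35,36)
translate: b→-11 (≡35 mod 46), so (23,35,36)→(23,-11,24)
reduced (well bottom): (23,-11,24) with a≤c, −a<b≤a
well minimum = a = 23

23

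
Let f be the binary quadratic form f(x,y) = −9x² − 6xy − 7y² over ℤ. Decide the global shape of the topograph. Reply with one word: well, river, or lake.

D = b²−4ac = (-6)² − 4·(-9)·(-7) = -216
D < 0 ⇒ definite ⇒ every region one sign ⇒ single well

well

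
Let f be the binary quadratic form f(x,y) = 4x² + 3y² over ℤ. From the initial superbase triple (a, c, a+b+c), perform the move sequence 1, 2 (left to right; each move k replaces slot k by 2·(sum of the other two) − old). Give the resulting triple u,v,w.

start (4,3,7) = (f(1,0),f(0,1),f(1,1))
replace slot 1: 2·(3+7) − 4 = 16 → (16,3,7)
replace slot 2: 2·(16+7) − 3 = 43 → (16,43,7)

16,43,7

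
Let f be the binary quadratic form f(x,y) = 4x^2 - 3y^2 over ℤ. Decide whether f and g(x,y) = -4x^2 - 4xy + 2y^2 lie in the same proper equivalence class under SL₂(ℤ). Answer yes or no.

D₁ = 48, D₂ = 48
river cycle of f (length 2): (-3, 6, 1), (1, 6, -3)
river cycle of g (length 2): (2, 4, -4), (-4, 4, 2)
cycles differ ⇒ inequivalent

no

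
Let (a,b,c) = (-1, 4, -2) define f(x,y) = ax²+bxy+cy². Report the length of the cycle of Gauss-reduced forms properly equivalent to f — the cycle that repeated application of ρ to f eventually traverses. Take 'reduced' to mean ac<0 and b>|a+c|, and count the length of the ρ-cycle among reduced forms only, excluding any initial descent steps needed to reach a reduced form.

D = 8, ⌊√D⌋ = 2
descent: ρ → (-2,0,1)
descent: ρ → (1,2,-1)  [lands on river]
river: ρ → (-1,2,1)
ρ-cycle length = 2 (tail of 2 descent steps not counted)

2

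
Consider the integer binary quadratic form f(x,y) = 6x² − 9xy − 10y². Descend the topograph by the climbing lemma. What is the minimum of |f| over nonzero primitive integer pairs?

descent: ρ → (-10,9,6)  [lands on river]
river: ρ → (6,15,-4)
river: ρ → (-4,17,2)
river: ρ → (2,15,-12)
river: ρ → (-12,9,5)
river: ρ → (5,11,-10)
closes: descent 1, river 6
min |a| on river = 2

2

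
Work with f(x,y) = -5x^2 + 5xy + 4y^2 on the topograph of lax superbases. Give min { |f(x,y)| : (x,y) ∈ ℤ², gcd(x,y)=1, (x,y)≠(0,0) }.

river: ρ → (4,3,-6)
river: ρ → (-6,9,1)
river: ρ → (1,9,-6)
river: ρ → (-6,3,4)
river: ρ → (4,5,-5)
river: ρ → (-5,5,4)
closes: descent 0, river 6
min |a| on river = 1

1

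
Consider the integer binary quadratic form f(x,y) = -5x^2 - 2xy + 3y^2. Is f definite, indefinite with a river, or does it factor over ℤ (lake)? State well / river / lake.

D = b²−4ac = (-2)² − 4·(-5)·3 = 64
D = 8² is a perfect square ⇒ form factors over ℤ ⇒ lakes

lake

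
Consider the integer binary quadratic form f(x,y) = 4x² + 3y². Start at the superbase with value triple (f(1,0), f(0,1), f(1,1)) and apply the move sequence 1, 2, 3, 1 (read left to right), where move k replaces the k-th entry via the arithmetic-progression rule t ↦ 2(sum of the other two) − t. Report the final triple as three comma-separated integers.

start (4,3,7) = (f(1,0),f(0,1),f(1,1))
replace slot 1: 2·(3+7) − 4 = 16 → (16,3,7)
replace slot 2: 2·(16+7) − 3 = 43 → (16,43,7)
replace slot 3: 2·(16+43) − 7 = 111 → (16,43,111)
replace slot 1: 2·(43+111) − 16 = 292 → (292,43,111)

292,43,111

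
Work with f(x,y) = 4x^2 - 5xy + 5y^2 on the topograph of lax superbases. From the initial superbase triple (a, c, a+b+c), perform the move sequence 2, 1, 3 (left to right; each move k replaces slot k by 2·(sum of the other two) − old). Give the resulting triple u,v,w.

start (4,5,4) = (f(1,0),f(0,1),f(1,1))
replace slot 2: 2·(4+4) − 5 = 11 → (4,11,4)
replace slot 1: 2·(11+4) − 4 = 26 → (26,11,4)
replace slot 3: 2·(26+11) − 4 = 70 → (26,11,70)

26,11,70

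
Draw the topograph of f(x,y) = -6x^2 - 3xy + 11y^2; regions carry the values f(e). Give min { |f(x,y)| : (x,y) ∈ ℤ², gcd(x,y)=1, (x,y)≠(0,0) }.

descent: ρ → (11,3,-6)
descent: ρ → (-6,9,8)  [lands on river]
river: ρ → (8,7,-7)
river: ρ → (-7,7,8)
river: ρ → (8,9,-6)
river: ρ → (-6,15,2)
river: ρ → (2,13,-13)
river: ρ → (-13,13,2)
river: ρ → (2,15,-6)
closes: descent 2, river 8
min |a| on river = 2

2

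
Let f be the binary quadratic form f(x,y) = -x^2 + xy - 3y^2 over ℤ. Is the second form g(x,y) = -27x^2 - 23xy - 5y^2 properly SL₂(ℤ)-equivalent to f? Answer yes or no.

D₁ = -11, D₂ = -11
f is negative-definite; reduce −f:
−f: translate: b→1 (≡-1 mod 2), so (1,-1,3)→(1,1,3)
−f: reduced (well bottom): (1,1,3) with a≤c, −a<b≤a
flip sign back: reduced form of f is (-1,-1,-3)
g is negative-definite; reduce −g:
−g: flip: (27,23,5)→(5,-23,27)
−g: translate: b→-3 (≡-23 mod 10), so (5,-23,27)→(5,-3,1)
−g: flip: (5,-3,1)→(1,3,5)
−g: translate: b→1 (≡3 mod 2), so (1,3,5)→(1,1,3)
−g: reduced (well bottom): (1,1,3) with a≤c, −a<b≤a
flip sign back: reduced form of g is (-1,-1,-3)
reduced forms (-1, -1, -3) vs (-1, -1, -3) ⇒ equivalent

yes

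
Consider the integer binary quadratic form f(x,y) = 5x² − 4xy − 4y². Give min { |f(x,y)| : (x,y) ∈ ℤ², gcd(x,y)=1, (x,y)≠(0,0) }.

descent: ρ → (-4,4,5)  [lands on river]
river: ρ → (5,6,-3)
river: ρ → (-3,6,5)
river: ρ → (5,4,-4)
closes: descent 1, river 4
min |a| on river = 3

3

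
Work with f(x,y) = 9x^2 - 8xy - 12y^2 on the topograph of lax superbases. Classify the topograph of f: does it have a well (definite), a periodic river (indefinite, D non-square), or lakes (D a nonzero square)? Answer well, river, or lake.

D = b²−4ac = (-8)² − 4·9·(-12) = 496
D > 0 non-square ⇒ indefinite ⇒ periodic river

river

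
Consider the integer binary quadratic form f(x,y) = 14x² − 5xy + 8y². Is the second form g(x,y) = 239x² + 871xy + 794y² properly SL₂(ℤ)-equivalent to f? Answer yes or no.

D₁ = -423, D₂ = -423
f: flip: (14,-5,8)→(8,5,14)
f: reduced (well bottom): (8,5,14) with a≤c, −a<b≤a
g: translate: b→-85 (≡871 mod 478), so (239,871,794)→(239,-85,8)
g: flip: (239,-85,8)→(8,85,239)
g: translate: b→5 (≡85 mod 16), so (8,85,239)→(8,5,14)
g: reduced (well bottom): (8,5,14) with a≤c, −a<b≤a
reduced forms (8, 5, 14) vs (8, 5, 14) ⇒ equivalent

yes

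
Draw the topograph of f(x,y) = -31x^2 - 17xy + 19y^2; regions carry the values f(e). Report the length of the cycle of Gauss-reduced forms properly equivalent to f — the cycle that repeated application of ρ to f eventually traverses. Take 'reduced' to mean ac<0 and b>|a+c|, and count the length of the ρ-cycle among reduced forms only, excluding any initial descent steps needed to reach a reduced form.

D = 2645, ⌊√D⌋ = 51
descent: ρ → (19,17,-31)  [lands on river]
river: ρ → (-31,45,5)
river: ρ → (5,45,-31)
river: ρ → (-31,17,19)
river: ρ → (19,21,-29)
river: ρ → (-29,37,11)
river: ρ → (11,51,-1)
river: ρ → (-1,51,11)
river: ρ → (11,37,-29)
river: ρ → (-29,21,19)
ρ-cycle length = 10 (tail of 1 descent step not counted)

10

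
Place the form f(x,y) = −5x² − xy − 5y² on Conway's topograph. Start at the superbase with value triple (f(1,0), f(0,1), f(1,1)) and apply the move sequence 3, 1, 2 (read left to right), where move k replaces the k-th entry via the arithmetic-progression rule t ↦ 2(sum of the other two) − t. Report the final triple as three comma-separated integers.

start (-5,-5,-11) = (f(1,0),f(0,1),f(1,1))
replace slot 3: 2·((-5)+(-5)) − (-11) = -9 → (-5,-5,-9)
replace slot 1: 2·((-5)+(-9)) − (-5) = -23 → (-23,-5,-9)
replace slot 2: 2·((-23)+(-9)) − (-5) = -59 → (-23,-59,-9)

-23,-59,-9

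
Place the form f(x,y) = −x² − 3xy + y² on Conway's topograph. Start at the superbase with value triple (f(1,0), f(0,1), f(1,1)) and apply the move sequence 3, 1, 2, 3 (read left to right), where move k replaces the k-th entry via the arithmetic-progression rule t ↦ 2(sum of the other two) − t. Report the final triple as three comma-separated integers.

start (-1,1,-3) = (f(1,0),f(0,1),f(1,1))
replace slot 3: 2·((-1)+1) − (-3) = 3 → (-1,1,3)
replace slot 1: 2·(1+3) − (-1) = 9 → (9,1,3)
replace slot 2: 2·(9+3) − 1 = 23 → (9,23,3)
replace slot 3: 2·(9+23) − 3 = 61 → (9,23,61)

9,23,61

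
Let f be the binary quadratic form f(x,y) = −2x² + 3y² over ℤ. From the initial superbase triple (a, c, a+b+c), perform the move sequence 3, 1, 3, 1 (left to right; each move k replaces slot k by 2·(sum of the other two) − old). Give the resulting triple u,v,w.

start (-2,3,1) = (f(1,0),f(0,1),f(1,1))
replace slot 3: 2·((-2)+3) − 1 = 1 → (-2,3,1)
replace slot 1: 2·(3+1) − (-2) = 10 → (10,3,1)
replace slot 3: 2·(10+3) − 1 = 25 → (10,3,25)
replace slot 1: 2·(3+25) − 10 = 46 → (46,3,25)

46,3,25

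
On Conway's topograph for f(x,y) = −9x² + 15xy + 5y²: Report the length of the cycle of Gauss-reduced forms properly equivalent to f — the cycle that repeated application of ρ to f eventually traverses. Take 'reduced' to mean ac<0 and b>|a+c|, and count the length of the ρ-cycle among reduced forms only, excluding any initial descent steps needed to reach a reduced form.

D = 405, ⌊√D⌋ = 20
river: ρ → (5,15,-9)
river: ρ → (-9,3,11)
river: ρ → (11,19,-1)
river: ρ → (-1,19,11)
river: ρ → (11,3,-9)
river: ρ → (-9,15,5)
ρ-cycle length = 6 (tail of 0 descent steps not counted)

6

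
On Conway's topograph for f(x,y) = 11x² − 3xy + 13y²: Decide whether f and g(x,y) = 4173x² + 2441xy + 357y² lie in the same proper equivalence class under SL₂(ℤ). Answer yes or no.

D₁ = -563, D₂ = -563
f: reduced (well bottom): (11,-3,13) with a≤c, −a<b≤a
g: flip: (4173,2441,357)→(357,-2441,4173)
g: translate: b→-299 (≡-2441 mod 714), so (357,-2441,4173)→(357,-299,63)
g: flip: (357,-299,63)→(63,299,357)
g: translate: b→47 (≡299 mod 126), so (63,299,357)→(63,47,11)
g: flip: (63,47,11)→(11,-47,63)
g: translate: b→-3 (≡-47 mod 22), so (11,-47,63)→(11,-3,13)
g: reduced (well bottom): (11,-3,13) with a≤c, −a<b≤a
reduced forms (11, -3, 13) vs (11, -3, 13) ⇒ equivalent

yes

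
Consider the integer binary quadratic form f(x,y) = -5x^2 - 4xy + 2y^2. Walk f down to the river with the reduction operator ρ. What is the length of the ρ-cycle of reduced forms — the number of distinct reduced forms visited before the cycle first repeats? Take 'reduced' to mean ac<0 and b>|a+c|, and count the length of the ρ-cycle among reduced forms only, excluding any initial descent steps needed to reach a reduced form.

D = 56, ⌊√D⌋ = 7
descent: ρ → (2,4,-5)  [lands on river]
river: ρ → (-5,6,1)
river: ρ → (1,6,-5)
river: ρ → (-5,4,2)
ρ-cycle length = 4 (tail of 1 descent step not counted)

4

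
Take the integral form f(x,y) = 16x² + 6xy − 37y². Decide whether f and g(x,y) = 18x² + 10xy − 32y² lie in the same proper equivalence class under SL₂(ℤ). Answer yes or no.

D₁ = 2404, D₂ = 2404
river cycle of f (length 62): (16, 38, -15), (-15, 22, 32), (32, 42, -5), (-5, 48, 5), (5, 42, -32), (-32, 22, 15), (15, 38, -16), (-16, 26, 27), (27, 28, -15), (-15, 32, 23), … (52 more)
river cycle of g (length 66): (18, 46, -4), (-4, 42, 40), (40, 38, -6), (-6, 46, 12), (12, 26, -36), (-36, 46, 2), (2, 46, -36), (-36, 26, 12), (12, 46, -6), (-6, 38, 40), … (56 more)
cycles differ ⇒ inequivalent

no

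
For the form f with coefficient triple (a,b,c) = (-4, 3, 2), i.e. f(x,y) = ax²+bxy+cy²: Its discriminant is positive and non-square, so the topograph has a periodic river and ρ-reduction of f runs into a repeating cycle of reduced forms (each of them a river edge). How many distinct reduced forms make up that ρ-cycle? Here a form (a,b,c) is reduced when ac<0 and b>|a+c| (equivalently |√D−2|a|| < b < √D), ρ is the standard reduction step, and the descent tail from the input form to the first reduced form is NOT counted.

D = 41, ⌊√D⌋ = 6
river: ρ → (2,5,-2)
river: ρ → (-2,3,4)
river: ρ → (4,5,-1)
river: ρ → (-1,5,4)
river: ρ → (4,3,-2)
river: ρ → (-2,5,2)
river: ρ → (2,3,-4)
river: ρ → (-4,5,1)
river: ρ → (1,5,-4)
river: ρ → (-4,3,2)
ρ-cycle length = 10 (tail of 0 descent steps not counted)

10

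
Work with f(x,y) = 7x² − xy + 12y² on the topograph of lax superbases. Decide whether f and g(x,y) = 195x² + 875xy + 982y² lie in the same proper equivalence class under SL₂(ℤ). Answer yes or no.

D₁ = -335, D₂ = -335
f: reduced (well bottom): (7,-1,12) with a≤c, −a<b≤a
g: translate: b→95 (≡875 mod 390), so (195,875,982)→(195,95,12)
g: flip: (195,95,12)→(12,-95,195)
g: translate: b→1 (≡-95 mod 24), so (12,-95,195)→(12,1,7)
g: flip: (12,1,7)→(7,-1,12)
g: reduced (well bottom): (7,-1,12) with a≤c, −a<b≤a
reduced forms (7, -1, 12) vs (7, -1, 12) ⇒ equivalent

yes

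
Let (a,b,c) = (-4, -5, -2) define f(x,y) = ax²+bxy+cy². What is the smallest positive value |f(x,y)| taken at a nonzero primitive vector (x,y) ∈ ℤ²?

translate: b→-3 (≡5 mod 8), so (4,5,2)→(4,-3,1)
flip: (4,-3,1)→(1,3,4)
translate: b→1 (≡3 mod 2), so (1,3,4)→(1,1,2)
reduced (well bottom): (1,1,2) with a≤c, −a<b≤a
well minimum |f| = |-1| = 1 (negative-definite)

1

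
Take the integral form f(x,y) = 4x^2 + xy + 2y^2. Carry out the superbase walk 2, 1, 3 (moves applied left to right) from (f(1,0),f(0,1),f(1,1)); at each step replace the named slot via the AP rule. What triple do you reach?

start (4,2,7) = (f(1,0),f(0,1),f(1,1))
replace slot 2: 2·(4+7) − 2 = 20 → (4,20,7)
replace slot 1: 2·(20+7) − 4 = 50 → (50,20,7)
replace slot 3: 2·(50+20) − 7 = 133 → (50,20,133)

50,20,133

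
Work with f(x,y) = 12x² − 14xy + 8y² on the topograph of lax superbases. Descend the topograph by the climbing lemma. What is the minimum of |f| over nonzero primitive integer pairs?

translate: b→10 (≡-14 mod 24), so (12,-14,8)→(12,10,6)
flip: (12,10,6)→(6,-10,12)
translate: b→2 (≡-10 mod 12), so (6,-10,12)→(6,2,8)
reduced (well bottom): (6,2,8) with a≤c, −a<b≤a
well minimum = a = 6

6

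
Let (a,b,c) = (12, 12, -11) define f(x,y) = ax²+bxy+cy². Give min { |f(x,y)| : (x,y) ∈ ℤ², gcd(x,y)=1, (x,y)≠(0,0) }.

river: ρ → (-11,10,13)
river: ρ → (13,16,-8)
river: ρ → (-8,16,13)
river: ρ → (13,10,-11)
river: ρ → (-11,12,12)
river: ρ → (12,12,-11)
closes: descent 0, river 6
min |a| on river = 8

8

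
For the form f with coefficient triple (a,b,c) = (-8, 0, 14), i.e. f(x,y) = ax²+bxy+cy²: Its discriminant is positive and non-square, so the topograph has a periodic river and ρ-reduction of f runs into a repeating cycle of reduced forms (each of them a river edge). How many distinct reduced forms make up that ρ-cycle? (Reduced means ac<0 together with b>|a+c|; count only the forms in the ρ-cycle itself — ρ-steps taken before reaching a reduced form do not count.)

D = 448, ⌊√D⌋ = 21
descent: ρ → (14,0,-8)
descent: ρ → (-8,16,6)  [lands on river]
river: ρ → (6,20,-2)
river: ρ → (-2,20,6)
river: ρ → (6,16,-8)
ρ-cycle length = 4 (tail of 2 descent steps not counted)

4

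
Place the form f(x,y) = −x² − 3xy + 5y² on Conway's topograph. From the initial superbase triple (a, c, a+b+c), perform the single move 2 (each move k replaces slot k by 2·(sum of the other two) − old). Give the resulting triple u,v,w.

start (-1,5,1) = (f(1,0),f(0,1),f(1,1))
replace slot 2: 2·((-1)+1) − 5 = -5 → (-1,-5,1)

-1,-5,1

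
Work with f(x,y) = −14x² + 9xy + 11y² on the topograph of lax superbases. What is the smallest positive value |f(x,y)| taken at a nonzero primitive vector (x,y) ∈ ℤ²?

river: ρ → (11,13,-12)
river: ρ → (-12,11,12)
river: ρ → (12,13,-11)
river: ρ → (-11,9,14)
river: ρ → (14,19,-6)
river: ρ → (-6,17,17)
river: ρ → (17,17,-6)
river: ρ → (-6,19,14)
river: ρ → (14,9,-11)
river: ρ → (-11,13,12)
river: ρ → (12,11,-12)
river: ρ → (-12,13,11)
river: ρ → (11,9,-14)
river: ρ → (-14,19,6)
river: ρ → (6,17,-17)
river: ρ → (-17,17,6)
river: ρ → (6,19,-14)
river: ρ → (-14,9,11)
closes: descent 0, river 18
min |a| on river = 6

6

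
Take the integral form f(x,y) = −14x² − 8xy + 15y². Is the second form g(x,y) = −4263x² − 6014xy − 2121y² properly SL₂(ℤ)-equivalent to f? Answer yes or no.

D₁ = 904, D₂ = 904
river cycle of f (length 10): (15, 8, -14), (-14, 20, 9), (9, 16, -18), (-18, 20, 7), (7, 22, -15), (-15, 8, 14), (14, 20, -9), (-9, 16, 18), (18, 20, -7), (-7, 22, 15)
river cycle of g (length 10): (-7, 22, 15), (15, 8, -14), (-14, 20, 9), (9, 16, -18), (-18, 20, 7), (7, 22, -15), (-15, 8, 14), (14, 20, -9), (-9, 16, 18), (18, 20, -7)
cycles coincide ⇒ equivalent

yes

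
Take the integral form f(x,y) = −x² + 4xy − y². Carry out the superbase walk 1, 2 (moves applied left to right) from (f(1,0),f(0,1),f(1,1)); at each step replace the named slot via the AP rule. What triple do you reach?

start (-1,-1,2) = (f(1,0),f(0,1),f(1,1))
replace slot 1: 2·((-1)+2) − (-1) = 3 → (3,-1,2)
replace slot 2: 2·(3+2) − (-1) = 11 → (3,11,2)

3,11,2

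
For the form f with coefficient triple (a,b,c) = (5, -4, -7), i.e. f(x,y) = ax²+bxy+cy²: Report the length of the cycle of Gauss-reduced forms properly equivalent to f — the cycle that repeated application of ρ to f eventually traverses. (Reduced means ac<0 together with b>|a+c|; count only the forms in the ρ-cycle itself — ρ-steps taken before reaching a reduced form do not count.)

D = 156, ⌊√D⌋ = 12
descent: ρ → (-7,4,5)  [lands on river]
river: ρ → (5,6,-6)
river: ρ → (-6,6,5)
river: ρ → (5,4,-7)
river: ρ → (-7,10,2)
river: ρ → (2,10,-7)
ρ-cycle length = 6 (tail of 1 descent step not counted)

6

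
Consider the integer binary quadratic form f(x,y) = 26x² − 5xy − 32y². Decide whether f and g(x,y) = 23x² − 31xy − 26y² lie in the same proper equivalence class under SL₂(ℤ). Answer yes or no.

D₁ = 3353, D₂ = 3353
river cycle of f (length 44): (26, 47, -11), (-11, 41, 38), (38, 35, -14), (-14, 49, 17), (17, 53, -8), (-8, 43, 47), (47, 51, -4), (-4, 53, 34), (34, 15, -23), (-23, 31, 26), … (34 more)
river cycle of g (length 44): (-26, 31, 23), (23, 15, -34), (-34, 53, 4), (4, 51, -47), (-47, 43, 8), (8, 53, -17), (-17, 49, 14), (14, 35, -38), (-38, 41, 11), (11, 47, -26), … (34 more)
cycles differ ⇒ inequivalent

no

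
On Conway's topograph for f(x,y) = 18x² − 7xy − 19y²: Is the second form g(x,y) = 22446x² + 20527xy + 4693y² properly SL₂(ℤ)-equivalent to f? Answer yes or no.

D₁ = 1417, D₂ = 1417
river cycle of f (length 42): (-19, 7, 18), (18, 29, -8), (-8, 35, 6), (6, 37, -2), (-2, 35, 24), (24, 13, -13), (-13, 13, 24), (24, 35, -2), (-2, 37, 6), (6, 35, -8), … (32 more)
river cycle of g (length 42): (18, 29, -8), (-8, 35, 6), (6, 37, -2), (-2, 35, 24), (24, 13, -13), (-13, 13, 24), (24, 35, -2), (-2, 37, 6), (6, 35, -8), (-8, 29, 18), … (32 more)
cycles coincide ⇒ equivalent

yes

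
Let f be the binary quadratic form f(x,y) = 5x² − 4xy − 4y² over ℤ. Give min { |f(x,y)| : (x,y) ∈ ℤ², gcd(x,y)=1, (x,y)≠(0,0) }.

descent: ρ → (-4,4,5)  [lands on river]
river: ρ → (5,6,-3)
river: ρ → (-3,6,5)
river: ρ → (5,4,-4)
closes: descent 1, river 4
min |a| on river = 3

3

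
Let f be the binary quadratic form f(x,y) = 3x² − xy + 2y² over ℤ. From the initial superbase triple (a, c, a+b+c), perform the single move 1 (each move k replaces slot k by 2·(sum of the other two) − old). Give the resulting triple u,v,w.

start (3,2,4) = (f(1,0),f(0,1),f(1,1))
replace slot 1: 2·(2+4) − 3 = 9 → (9,2,4)

9,2,4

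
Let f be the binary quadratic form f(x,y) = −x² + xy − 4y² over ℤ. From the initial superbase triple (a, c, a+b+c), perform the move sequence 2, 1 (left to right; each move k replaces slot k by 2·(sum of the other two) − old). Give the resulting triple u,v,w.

start (-1,-4,-4) = (f(1,0),f(0,1),f(1,1))
replace slot 2: 2·((-1)+(-4)) − (-4) = -6 → (-1,-6,-4)
replace slot 1: 2·((-6)+(-4)) − (-1) = -19 → (-19,-6,-4)

-19,-6,-4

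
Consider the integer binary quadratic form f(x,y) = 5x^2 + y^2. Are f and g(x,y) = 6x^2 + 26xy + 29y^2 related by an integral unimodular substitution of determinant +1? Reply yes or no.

D₁ = -20, D₂ = -20
f: flip: (5,0,1)→(1,0,5)
f: reduced (well bottom): (1,0,5) with a≤c, −a<b≤a
g: translate: b→2 (≡26 mod 12), so (6,26,29)→(6,2,1)
g: flip: (6,2,1)→(1,-2,6)
g: translate: b→0 (≡-2 mod 2), so (1,-2,6)→(1,0,5)
g: reduced (well bottom): (1,0,5) with a≤c, −a<b≤a
reduced forms (1, 0, 5) vs (1, 0, 5) ⇒ equivalent

yes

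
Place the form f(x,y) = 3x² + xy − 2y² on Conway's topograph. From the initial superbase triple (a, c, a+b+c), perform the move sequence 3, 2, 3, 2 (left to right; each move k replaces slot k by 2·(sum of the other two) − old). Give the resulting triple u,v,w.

start (3,-2,2) = (f(1,0),f(0,1),f(1,1))
replace slot 3: 2·(3+(-2)) − 2 = 0 → (3,-2,0)
replace slot 2: 2·(3+0) − (-2) = 8 → (3,8,0)
replace slot 3: 2·(3+8) − 0 = 22 → (3,8,22)
replace slot 2: 2·(3+22) − 8 = 42 → (3,42,22)

3,42,22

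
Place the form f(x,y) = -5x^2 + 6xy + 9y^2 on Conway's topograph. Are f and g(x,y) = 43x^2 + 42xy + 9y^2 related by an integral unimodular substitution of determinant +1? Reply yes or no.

D₁ = 216, D₂ = 216
river cycle of f (length 6): (9, 12, -2), (-2, 12, 9), (9, 6, -5), (-5, 14, 1), (1, 14, -5), (-5, 6, 9)
river cycle of g (length 6): (9, 12, -2), (-2, 12, 9), (9, 6, -5), (-5, 14, 1), (1, 14, -5), (-5, 6, 9)
cycles coincide ⇒ equivalent

yes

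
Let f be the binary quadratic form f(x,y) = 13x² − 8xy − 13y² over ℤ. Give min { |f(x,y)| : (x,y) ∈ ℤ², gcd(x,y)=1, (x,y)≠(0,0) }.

descent: ρ → (-13,8,13)  [lands on river]
river: ρ → (13,18,-8)
river: ρ → (-8,14,17)
river: ρ → (17,20,-5)
river: ρ → (-5,20,17)
river: ρ → (17,14,-8)
river: ρ → (-8,18,13)
river: ρ → (13,8,-13)
river: ρ → (-13,18,8)
river: ρ → (8,14,-17)
river: ρ → (-17,20,5)
river: ρ → (5,20,-17)
river: ρ → (-17,14,8)
river: ρ → (8,18,-13)
closes: descent 1, river 14
min |a| on river = 5

5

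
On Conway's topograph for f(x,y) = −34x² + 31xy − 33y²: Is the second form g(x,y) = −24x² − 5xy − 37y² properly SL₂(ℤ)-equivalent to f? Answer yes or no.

D₁ = -3527, D₂ = -3527
f is negative-definite; reduce −f:
−f: flip: (34,-31,33)→(33,31,34)
−f: reduced (well bottom): (33,31,34) with a≤c, −a<b≤a
flip sign back: reduced form of f is (-33,-31,-34)
g is negative-definite; reduce −g:
−g: reduced (well bottom): (24,5,37) with a≤c, −a<b≤a
flip sign back: reduced form of g is (-24,-5,-37)
reduced forms (-33, -31, -34) vs (-24, -5, -37) ⇒ inequivalent

no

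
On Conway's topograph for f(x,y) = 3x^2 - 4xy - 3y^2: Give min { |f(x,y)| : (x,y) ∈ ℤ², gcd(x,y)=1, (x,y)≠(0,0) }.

descent: ρ → (-3,4,3)  [lands on river]
river: ρ → (3,2,-4)
river: ρ → (-4,6,1)
river: ρ → (1,6,-4)
river: ρ → (-4,2,3)
river: ρ → (3,4,-3)
river: ρ → (-3,2,4)
river: ρ → (4,6,-1)
river: ρ → (-1,6,4)
river: ρ → (4,2,-3)
closes: descent 1, river 10
min |a| on river = 1

1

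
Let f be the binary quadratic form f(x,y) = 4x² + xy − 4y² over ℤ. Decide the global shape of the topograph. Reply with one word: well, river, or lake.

D = b²−4ac = 1² − 4·4·(-4) = 65
D > 0 non-square ⇒ indefinite ⇒ periodic river

river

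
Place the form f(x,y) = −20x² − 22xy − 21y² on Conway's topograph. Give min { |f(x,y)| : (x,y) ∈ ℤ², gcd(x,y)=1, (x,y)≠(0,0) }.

translate: b→-18 (≡22 mod 40), so (20,22,21)→(20,-18,19)
flip: (20,-18,19)→(19,18,20)
reduced (well bottom): (19,18,20) with a≤c, −a<b≤a
well minimum |f| = |-19| = 19 (negative-definite)

19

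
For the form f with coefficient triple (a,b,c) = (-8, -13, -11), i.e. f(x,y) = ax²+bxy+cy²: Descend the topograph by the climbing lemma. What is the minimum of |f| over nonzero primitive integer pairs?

translate: b→-3 (≡13 mod 16), so (8,13,11)→(8,-3,6)
flip: (8,-3,6)→(6,3,8)
reduced (well bottom): (6,3,8) with a≤c, −a<b≤a
well minimum |f| = |-6| = 6 (negative-definite)

6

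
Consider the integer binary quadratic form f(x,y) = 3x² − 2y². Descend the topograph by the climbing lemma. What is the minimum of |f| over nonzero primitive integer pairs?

descent: ρ → (-2,4,1)  [lands on river]
river: ρ → (1,4,-2)
closes: descent 1, river 2
min |a| on river = 1

1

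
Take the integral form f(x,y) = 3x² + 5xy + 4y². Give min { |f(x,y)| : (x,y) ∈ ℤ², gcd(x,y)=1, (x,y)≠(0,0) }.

translate: b→-1 (≡5 mod 6), so (3,5,4)→(3,-1,2)
flip: (3,-1,2)→(2,1,3)
reduced (well bottom): (2,1,3) with a≤c, −a<b≤a
well minimum = a = 2

2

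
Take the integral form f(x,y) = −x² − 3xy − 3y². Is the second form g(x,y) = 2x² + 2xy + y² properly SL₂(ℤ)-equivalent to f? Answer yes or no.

D₁ = -3, D₂ = -4
discriminants differ ⇒ not SL₂(ℤ)-equivalent

no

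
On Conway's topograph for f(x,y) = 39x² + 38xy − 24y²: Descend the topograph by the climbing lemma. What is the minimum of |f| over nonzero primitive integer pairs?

river: ρ → (-24,58,19)
river: ρ → (19,56,-27)
river: ρ → (-27,52,23)
river: ρ → (23,40,-39)
river: ρ → (-39,38,24)
river: ρ → (24,58,-19)
river: ρ → (-19,56,27)
river: ρ → (27,52,-23)
river: ρ → (-23,40,39)
river: ρ → (39,38,-24)
closes: descent 0, river 10
min |a| on river = 19

19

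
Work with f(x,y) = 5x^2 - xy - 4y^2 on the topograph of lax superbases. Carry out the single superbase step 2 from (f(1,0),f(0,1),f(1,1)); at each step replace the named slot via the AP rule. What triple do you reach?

start (5,-4,0) = (f(1,0),f(0,1),f(1,1))
replace slot 2: 2·(5+0) − (-4) = 14 → (5,14,0)

5,14,0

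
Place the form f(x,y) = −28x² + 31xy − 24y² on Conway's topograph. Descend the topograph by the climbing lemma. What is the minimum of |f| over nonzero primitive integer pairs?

translate: b→25 (≡-31 mod 56), so (28,-31,24)→(28,25,21)
flip: (28,25,21)→(21,-25,28)
translate: b→17 (≡-25 mod 42), so (21,-25,28)→(21,17,24)
reduced (well bottom): (21,17,24) with a≤c, −a<b≤a
well minimum |f| = |-21| = 21 (negative-definite)

21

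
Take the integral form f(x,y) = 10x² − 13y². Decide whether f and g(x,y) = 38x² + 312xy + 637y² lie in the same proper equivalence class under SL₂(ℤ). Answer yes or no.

D₁ = 520, D₂ = 520
river cycle of f (length 6): (10, 20, -3), (-3, 22, 3), (3, 20, -10), (-10, 20, 3), (3, 22, -3), (-3, 20, 10)
river cycle of g (length 6): (-3, 22, 3), (3, 20, -10), (-10, 20, 3), (3, 22, -3), (-3, 20, 10), (10, 20, -3)
cycles coincide ⇒ equivalent

yes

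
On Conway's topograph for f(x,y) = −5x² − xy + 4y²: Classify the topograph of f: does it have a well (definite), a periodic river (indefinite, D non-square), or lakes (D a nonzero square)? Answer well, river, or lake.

D = b²−4ac = (-1)² − 4·(-5)·4 = 81
D = 9² is a perfect square ⇒ form factors over ℤ ⇒ lakes

lake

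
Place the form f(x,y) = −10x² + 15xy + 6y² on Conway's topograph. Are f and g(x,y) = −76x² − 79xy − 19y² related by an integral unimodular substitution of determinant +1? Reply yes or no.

D₁ = 465, D₂ = 465
river cycle of f (length 10): (6, 21, -1), (-1, 21, 6), (6, 15, -10), (-10, 5, 11), (11, 17, -4), (-4, 15, 15), (15, 15, -4), (-4, 17, 11), (11, 5, -10), (-10, 15, 6)
river cycle of g (length 10): (6, 21, -1), (-1, 21, 6), (6, 15, -10), (-10, 5, 11), (11, 17, -4), (-4, 15, 15), (15, 15, -4), (-4, 17, 11), (11, 5, -10), (-10, 15, 6)
cycles coincide ⇒ equivalent

yes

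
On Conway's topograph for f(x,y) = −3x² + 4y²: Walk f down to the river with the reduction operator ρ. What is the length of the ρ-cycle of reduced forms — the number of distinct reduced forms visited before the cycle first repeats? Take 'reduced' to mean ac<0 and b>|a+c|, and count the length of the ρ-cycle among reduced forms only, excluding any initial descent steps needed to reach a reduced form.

D = 48, ⌊√D⌋ = 6
descent: ρ → (4,0,-3)
descent: ρ → (-3,6,1)  [lands on river]
river: ρ → (1,6,-3)
ρ-cycle length = 2 (tail of 2 descent steps not counted)

2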